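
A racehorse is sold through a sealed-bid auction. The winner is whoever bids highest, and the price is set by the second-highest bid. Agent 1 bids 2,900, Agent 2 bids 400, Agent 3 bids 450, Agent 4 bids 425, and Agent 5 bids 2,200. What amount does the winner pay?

Sorted high to low: Agent 1 2,900 > Agent 5 2,200 > Agent 3 450 > Agent 4 425 > Agent 2 400.
Agent 1 has the highest bid, so Agent 1 wins.
The second-highest bid is 2,200, so that is what Agent 1 pays.

The winner pays 2,200.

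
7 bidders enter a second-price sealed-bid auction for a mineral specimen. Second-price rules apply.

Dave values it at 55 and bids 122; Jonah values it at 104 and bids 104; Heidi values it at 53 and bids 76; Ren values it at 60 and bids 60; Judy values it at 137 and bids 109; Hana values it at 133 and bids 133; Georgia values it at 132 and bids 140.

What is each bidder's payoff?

Bids in descending order: Georgia 140; Hana 133; Dave 122; Judy 109; Jonah 104; Heidi 76; Ren 60.
Georgia has the top bid and wins; the price is the second-highest bid, 133.
Georgia's payoff = 132 − 133 = -1. All other bidders lose, so their payoff is 0.

Payoffs: Dave 0, Jonah 0, Heidi 0, Ren 0, Judy 0, Hana 0, Georgia -1.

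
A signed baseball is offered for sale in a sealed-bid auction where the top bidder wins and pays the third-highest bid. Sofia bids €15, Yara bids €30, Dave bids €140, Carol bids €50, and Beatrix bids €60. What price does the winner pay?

Price paid: €50.

Ranking the bids: Dave €140, then Beatrix €60, then Carol €50, then Yara €30, then Sofia €15.
Dave is the highest bidder, so Dave wins.
Under the third-price rule, the price is the third-highest bid: €50.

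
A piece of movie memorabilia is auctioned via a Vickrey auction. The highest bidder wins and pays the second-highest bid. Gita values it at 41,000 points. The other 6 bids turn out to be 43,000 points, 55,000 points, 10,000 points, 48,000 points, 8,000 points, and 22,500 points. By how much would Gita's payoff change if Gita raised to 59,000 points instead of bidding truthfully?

Change in payoff: -14,000 points.

The highest competing bid is 55,000 points.
Bidding truthfully at 41,000 points: the top bid is 55,000 points (a rival), so Gita loses. Payoff = 0 points.
Bidding 59,000 points: Gita has the top bid, wins, and pays the second-highest bid 55,000 points. Payoff = 41,000 points − 55,000 points = -14,000 points.
Change = -14,000 points − 0 points = -14,000 points.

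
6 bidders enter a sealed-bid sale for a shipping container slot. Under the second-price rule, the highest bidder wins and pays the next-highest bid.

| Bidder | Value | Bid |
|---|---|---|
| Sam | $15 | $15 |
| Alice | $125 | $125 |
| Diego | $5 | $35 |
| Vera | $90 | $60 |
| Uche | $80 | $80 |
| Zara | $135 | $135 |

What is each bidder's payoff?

Ordered from highest: Zara $135 > Alice $125 > Uche $80 > Vera $60 > Diego $35 > Sam $15.
Zara has the top bid and wins; the price is the second-highest bid, $125.
Zara's payoff = $135 − $125 = $10. All other bidders lose, so their payoff is 0.

Payoffs: Sam $0, Alice $0, Diego $0, Vera $0, Uche $0, Zara $10.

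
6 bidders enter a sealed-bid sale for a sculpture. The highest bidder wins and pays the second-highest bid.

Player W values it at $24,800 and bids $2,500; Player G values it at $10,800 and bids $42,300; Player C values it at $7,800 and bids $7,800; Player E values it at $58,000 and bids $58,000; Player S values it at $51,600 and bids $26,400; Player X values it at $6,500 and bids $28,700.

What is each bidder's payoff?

Payoffs: Player W $0, Player G $0, Player C $0, Player E $15,700, Player S $0, Player X $0.

Ordered from highest: Player E $58,000, then Player G $42,300, then Player X $28,700, then Player S $26,400, then Player C $7,800, then Player W $2,500.
Player E has the top bid and wins; the price is the second-highest bid, $42,300.
Player E's payoff = $58,000 − $42,300 = $15,700. All other bidders lose, so their payoff is 0.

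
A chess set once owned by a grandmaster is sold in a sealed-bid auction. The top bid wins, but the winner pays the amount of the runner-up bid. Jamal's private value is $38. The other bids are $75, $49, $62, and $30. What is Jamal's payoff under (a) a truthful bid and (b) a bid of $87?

The highest competing bid is $75.
Bidding truthfully at $38: the top bid is $75 (a rival), so Jamal loses. Payoff = $0.
Bidding $87: Jamal has the top bid, wins, and pays the second-highest bid $75. Payoff = $38 − $75 = -$37.

(a) $0  (b) -$37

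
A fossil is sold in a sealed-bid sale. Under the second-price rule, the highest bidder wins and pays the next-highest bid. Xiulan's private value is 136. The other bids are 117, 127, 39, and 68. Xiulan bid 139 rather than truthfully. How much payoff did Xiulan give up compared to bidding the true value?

The highest competing bid is 127.
Bidding truthfully at 136: Xiulan has the top bid, wins, and pays the second-highest bid 127. Payoff = 136 − 127 = 9.
Bidding 139: Xiulan has the top bid, wins, and pays the second-highest bid 127. Payoff = 136 − 127 = 9.
Regret = truthful payoff − actual payoff = 9 − 9 = 0.
The bid only affects whether you win, not the price — here both bids land on the same side of the top rival bid, so the deviation is payoff-neutral.

0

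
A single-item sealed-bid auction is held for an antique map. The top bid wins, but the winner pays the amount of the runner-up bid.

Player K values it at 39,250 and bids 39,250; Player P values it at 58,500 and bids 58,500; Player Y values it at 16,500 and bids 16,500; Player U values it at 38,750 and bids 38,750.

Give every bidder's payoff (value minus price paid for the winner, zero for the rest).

Player K 0, Player P 19,250, Player Y 0, Player U 0.

Bids in descending order: Player P 58,500, then Player K 39,250, then Player U 38,750, then Player Y 16,500.
Player P has the top bid and wins; the price is the second-highest bid, 39,250.
Player P's payoff = 58,500 − 39,250 = 19,250. All other bidders lose, so their payoff is 0.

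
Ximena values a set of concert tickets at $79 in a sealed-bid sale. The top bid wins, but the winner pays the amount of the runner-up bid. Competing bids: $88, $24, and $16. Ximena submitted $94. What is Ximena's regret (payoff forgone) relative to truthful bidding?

Regret: $9.

The highest competing bid is $88.
Bidding truthfully at $79: the top bid is $88 (a rival), so Ximena loses. Payoff = $0.
Bidding $94: Ximena has the top bid, wins, and pays the second-highest bid $88. Payoff = $79 − $88 = -$9.
Regret = truthful payoff − actual payoff = $0 − -$9 = $9.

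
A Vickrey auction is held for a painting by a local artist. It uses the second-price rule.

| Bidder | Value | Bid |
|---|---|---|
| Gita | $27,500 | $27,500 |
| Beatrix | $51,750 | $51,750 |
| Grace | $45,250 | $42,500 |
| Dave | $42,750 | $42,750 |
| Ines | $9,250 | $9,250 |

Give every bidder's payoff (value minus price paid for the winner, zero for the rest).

Ranking the bids: Beatrix $51,750 > Dave $42,750 > Grace $42,500 > Gita $27,500 > Ines $9,250.
Beatrix has the top bid and wins; the price is the second-highest bid, $42,750.
Beatrix's payoff = $51,750 − $42,750 = $9,000. All other bidders lose, so their payoff is 0.

Payoffs: Gita $0, Beatrix $9,000, Grace $0, Dave $0, Ines $0.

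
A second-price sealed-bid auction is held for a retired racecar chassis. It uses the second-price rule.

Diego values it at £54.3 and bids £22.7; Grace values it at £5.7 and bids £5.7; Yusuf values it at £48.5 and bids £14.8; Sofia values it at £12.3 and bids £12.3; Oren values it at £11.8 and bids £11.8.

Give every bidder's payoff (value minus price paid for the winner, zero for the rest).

Ranking the bids: Diego £22.7 > Yusuf £14.8 > Sofia £12.3 > Oren £11.8 > Grace £5.7.
Diego has the top bid and wins; the price is the second-highest bid, £14.8.
Diego's payoff = £54.3 − £14.8 = £39.5. All other bidders lose, so their payoff is 0.

Payoffs: Diego £39.5, Grace £0.0, Yusuf £0.0, Sofia £0.0, Oren £0.0.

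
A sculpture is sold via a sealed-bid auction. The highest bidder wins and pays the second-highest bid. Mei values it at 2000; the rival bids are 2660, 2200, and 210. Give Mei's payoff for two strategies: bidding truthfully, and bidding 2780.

Truthful: 0; alternative: -660.

The highest competing bid is 2660.
Bidding truthfully at 2000: the top bid is 2660 (a rival), so Mei loses. Payoff = 0.
Bidding 2780: Mei has the top bid, wins, and pays the second-highest bid 2660. Payoff = 2000 − 2660 = -660.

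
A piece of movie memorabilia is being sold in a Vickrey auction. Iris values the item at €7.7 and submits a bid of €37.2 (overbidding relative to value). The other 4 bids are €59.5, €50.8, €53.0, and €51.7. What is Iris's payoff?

Highest competing bid: €59.5.
Iris's bid €37.2 is not the highest, so Iris loses, pays nothing, and earns zero payoff.

Iris's payoff: €0.0.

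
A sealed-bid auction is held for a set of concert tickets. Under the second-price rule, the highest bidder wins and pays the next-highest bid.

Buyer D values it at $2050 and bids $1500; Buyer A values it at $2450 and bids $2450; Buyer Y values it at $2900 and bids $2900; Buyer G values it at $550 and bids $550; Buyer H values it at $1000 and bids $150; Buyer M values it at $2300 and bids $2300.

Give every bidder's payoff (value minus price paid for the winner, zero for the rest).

Payoffs: Buyer D $0, Buyer A $0, Buyer Y $450, Buyer G $0, Buyer H $0, Buyer M $0.

Ranking the bids: Buyer Y $2900, then Buyer A $2450, then Buyer M $2300, then Buyer D $1500, then Buyer G $550, then Buyer H $150.
Buyer Y has the top bid and wins; the price is the second-highest bid, $2450.
Buyer Y's payoff = $2900 − $2450 = $450. All other bidders lose, so their payoff is 0.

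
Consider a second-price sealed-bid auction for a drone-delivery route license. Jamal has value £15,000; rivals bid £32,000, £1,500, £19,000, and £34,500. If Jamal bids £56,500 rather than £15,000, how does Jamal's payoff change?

The highest competing bid is £34,500.
Bidding truthfully at £15,000: the top bid is £34,500 (a rival), so Jamal loses. Payoff = £0.
Bidding £56,500: Jamal has the top bid, wins, and pays the second-highest bid £34,500. Payoff = £15,000 − £34,500 = -£19,500.
Change = -£19,500 − £0 = -£19,500.
Deviating from a truthful bid can only lose payoff in a second-price auction — never gain.

Payoff change: -£19,500.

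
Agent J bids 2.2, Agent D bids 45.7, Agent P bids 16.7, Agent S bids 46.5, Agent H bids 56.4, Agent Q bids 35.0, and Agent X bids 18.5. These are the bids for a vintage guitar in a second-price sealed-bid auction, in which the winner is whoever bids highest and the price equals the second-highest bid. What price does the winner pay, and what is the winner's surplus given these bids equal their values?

Ordered from highest: Agent H 56.4, then Agent S 46.5, then Agent D 45.7, then Agent Q 35.0, then Agent X 18.5, then Agent P 16.7, then Agent J 2.2.
Agent H is the highest bidder, so Agent H wins.
Under the second-price rule, the price is the second-highest bid: 46.5.
Surplus = 56.4 − 46.5 = 9.9.

Price 46.5; surplus 9.9.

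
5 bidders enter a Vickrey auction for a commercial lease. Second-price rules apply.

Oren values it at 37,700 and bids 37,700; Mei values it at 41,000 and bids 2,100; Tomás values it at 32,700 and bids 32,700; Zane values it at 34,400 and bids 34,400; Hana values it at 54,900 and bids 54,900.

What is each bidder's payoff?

Ranking the bids: Hana 54,900 > Oren 37,700 > Zane 34,400 > Tomás 32,700 > Mei 2,100.
Hana has the top bid and wins; the price is the second-highest bid, 37,700.
Hana's payoff = 54,900 − 37,700 = 17,200. All other bidders lose, so their payoff is 0.

Oren 0, Mei 0, Tomás 0, Zane 0, Hana 17,200.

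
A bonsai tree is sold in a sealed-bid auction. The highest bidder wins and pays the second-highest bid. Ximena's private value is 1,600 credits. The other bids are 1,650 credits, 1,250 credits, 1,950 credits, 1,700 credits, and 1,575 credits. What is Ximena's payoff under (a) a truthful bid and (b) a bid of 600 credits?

(a) 0 credits  (b) 0 credits

The highest competing bid is 1,950 credits.
Bidding truthfully at 1,600 credits: the top bid is 1,950 credits (a rival), so Ximena loses. Payoff = 0 credits.
Bidding 600 credits: the top bid is 1,950 credits (a rival), so Ximena loses. Payoff = 0 credits.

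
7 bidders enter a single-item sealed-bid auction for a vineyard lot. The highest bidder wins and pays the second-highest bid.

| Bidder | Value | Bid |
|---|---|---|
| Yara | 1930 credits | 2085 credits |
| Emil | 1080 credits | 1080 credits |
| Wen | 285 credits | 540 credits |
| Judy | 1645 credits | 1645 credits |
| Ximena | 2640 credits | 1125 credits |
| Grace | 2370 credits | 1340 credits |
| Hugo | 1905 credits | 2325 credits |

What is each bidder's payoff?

Ranking the bids: Hugo 2325 credits; Yara 2085 credits; Judy 1645 credits; Grace 1340 credits; Ximena 1125 credits; Emil 1080 credits; Wen 540 credits.
Hugo has the top bid and wins; the price is the second-highest bid, 2085 credits.
Hugo's payoff = 1905 credits − 2085 credits = -180 credits. All other bidders lose, so their payoff is 0.

Payoffs: Yara 0 credits, Emil 0 credits, Wen 0 credits, Judy 0 credits, Ximena 0 credits, Grace 0 credits, Hugo -180 credits.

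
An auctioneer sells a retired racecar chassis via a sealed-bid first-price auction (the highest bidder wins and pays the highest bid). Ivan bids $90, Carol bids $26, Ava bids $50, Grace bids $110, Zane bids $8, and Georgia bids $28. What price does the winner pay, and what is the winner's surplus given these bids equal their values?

Ordered from highest: Grace $110 > Ivan $90 > Ava $50 > Georgia $28 > Carol $26 > Zane $8.
Grace is the highest bidder, so Grace wins.
Under the first-price rule, the price is the highest bid: $110.
Surplus = $110 − $110 = $0.

The winner pays $110 for a surplus of $0.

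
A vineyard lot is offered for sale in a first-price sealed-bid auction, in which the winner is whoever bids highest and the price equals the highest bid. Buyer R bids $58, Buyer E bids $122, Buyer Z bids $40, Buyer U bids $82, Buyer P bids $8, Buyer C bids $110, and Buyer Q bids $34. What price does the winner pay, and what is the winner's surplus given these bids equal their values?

Bids in descending order: Buyer E $122 > Buyer C $110 > Buyer U $82 > Buyer R $58 > Buyer Z $40 > Buyer Q $34 > Buyer P $8.
Buyer E is the highest bidder, so Buyer E wins.
Under the first-price rule, the price is the highest bid: $122.
Surplus = $122 − $122 = $0.

Price $122; surplus $0.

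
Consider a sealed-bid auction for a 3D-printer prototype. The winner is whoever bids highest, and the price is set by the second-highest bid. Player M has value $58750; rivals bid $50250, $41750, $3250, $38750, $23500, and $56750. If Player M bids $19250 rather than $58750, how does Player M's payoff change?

Change in payoff: -$2000.

The highest competing bid is $56750.
Bidding truthfully at $58750: Player M has the top bid, wins, and pays the second-highest bid $56750. Payoff = $58750 − $56750 = $2000.
Bidding $19250: the top bid is $56750 (a rival), so Player M loses. Payoff = $0.
Change = $0 − $2000 = -$2000.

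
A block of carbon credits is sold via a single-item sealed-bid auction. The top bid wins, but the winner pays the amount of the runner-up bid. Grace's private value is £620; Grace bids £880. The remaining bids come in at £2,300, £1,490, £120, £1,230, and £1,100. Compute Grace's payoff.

Highest competing bid: £2,300.
Grace's bid £880 is not the highest, so Grace loses, pays nothing, and earns zero payoff.

Payoff = £0.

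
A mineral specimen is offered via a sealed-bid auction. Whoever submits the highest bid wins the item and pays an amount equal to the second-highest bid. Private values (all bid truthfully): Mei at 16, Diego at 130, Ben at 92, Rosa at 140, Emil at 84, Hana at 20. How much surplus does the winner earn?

Ordered from highest: Rosa 140, then Diego 130, then Ben 92, then Emil 84, then Hana 20, then Mei 16.
Rosa wins with the top bid and pays the second-highest, 130.
Surplus = 140 − 130 = 10.

Winner's surplus: 10.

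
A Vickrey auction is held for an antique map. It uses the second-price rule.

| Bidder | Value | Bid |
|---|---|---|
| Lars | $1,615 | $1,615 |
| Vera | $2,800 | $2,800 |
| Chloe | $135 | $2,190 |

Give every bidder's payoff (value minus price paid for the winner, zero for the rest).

Payoffs: Lars $0, Vera $610, Chloe $0.

Ordered from highest: Vera $2,800, then Chloe $2,190, then Lars $1,615.
Vera has the top bid and wins; the price is the second-highest bid, $2,190.
Vera's payoff = $2,800 − $2,190 = $610. All other bidders lose, so their payoff is 0.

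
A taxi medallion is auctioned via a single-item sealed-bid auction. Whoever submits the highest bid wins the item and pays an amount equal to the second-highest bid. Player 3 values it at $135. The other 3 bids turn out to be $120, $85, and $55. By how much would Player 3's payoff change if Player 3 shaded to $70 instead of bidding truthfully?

The highest competing bid is $120.
Bidding truthfully at $135: Player 3 has the top bid, wins, and pays the second-highest bid $120. Payoff = $135 − $120 = $15.
Bidding $70: the top bid is $120 (a rival), so Player 3 loses. Payoff = $0.
Change = $0 − $15 = -$15.

-$15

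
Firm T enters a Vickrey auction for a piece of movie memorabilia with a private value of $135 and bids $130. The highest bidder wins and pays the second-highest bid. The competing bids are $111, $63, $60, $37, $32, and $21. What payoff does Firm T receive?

Highest competing bid: $111.
Firm T's bid $130 is the highest overall, so Firm T wins and pays the second-highest bid, $111.
Payoff = value − price = $135 − $111 = $24.

$24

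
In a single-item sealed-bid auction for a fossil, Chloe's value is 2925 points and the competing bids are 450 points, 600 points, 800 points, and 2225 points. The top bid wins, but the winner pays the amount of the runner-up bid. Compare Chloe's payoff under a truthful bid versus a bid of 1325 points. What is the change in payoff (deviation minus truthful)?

The highest competing bid is 2225 points.
Bidding truthfully at 2925 points: Chloe has the top bid, wins, and pays the second-highest bid 2225 points. Payoff = 2925 points − 2225 points = 700 points.
Bidding 1325 points: the top bid is 2225 points (a rival), so Chloe loses. Payoff = 0 points.
Change = 0 points − 700 points = -700 points.

-700 points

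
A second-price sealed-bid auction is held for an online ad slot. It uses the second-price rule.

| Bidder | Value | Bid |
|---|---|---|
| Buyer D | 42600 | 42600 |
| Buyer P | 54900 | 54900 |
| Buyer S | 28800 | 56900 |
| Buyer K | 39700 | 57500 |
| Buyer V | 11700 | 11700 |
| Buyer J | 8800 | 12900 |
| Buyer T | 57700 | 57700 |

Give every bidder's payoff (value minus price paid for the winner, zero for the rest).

Bids in descending order: Buyer T 57700 > Buyer K 57500 > Buyer S 56900 > Buyer P 54900 > Buyer D 42600 > Buyer J 12900 > Buyer V 11700.
Buyer T has the top bid and wins; the price is the second-highest bid, 57500.
Buyer T's payoff = 57700 − 57500 = 200. All other bidders lose, so their payoff is 0.

Buyer D 0, Buyer P 0, Buyer S 0, Buyer K 0, Buyer V 0, Buyer J 0, Buyer T 200.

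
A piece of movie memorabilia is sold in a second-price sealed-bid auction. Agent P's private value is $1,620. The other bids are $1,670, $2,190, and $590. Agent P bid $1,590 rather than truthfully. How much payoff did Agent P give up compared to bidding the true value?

The highest competing bid is $2,190.
Bidding truthfully at $1,620: the top bid is $2,190 (a rival), so Agent P loses. Payoff = $0.
Bidding $1,590: the top bid is $2,190 (a rival), so Agent P loses. Payoff = $0.
Regret = truthful payoff − actual payoff = $0 − $0 = $0.

Regret: $0.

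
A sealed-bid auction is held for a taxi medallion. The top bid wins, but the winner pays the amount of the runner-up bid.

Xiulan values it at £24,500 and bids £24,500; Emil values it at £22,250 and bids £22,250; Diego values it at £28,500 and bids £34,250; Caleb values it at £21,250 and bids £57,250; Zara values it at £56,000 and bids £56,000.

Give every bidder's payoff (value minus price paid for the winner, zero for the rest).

Sorted high to low: Caleb £57,250 > Zara £56,000 > Diego £34,250 > Xiulan £24,500 > Emil £22,250.
Caleb has the top bid and wins; the price is the second-highest bid, £56,000.
Caleb's payoff = £21,250 − £56,000 = -£34,750. All other bidders lose, so their payoff is 0.

Xiulan £0, Emil £0, Diego £0, Caleb -£34,750, Zara £0.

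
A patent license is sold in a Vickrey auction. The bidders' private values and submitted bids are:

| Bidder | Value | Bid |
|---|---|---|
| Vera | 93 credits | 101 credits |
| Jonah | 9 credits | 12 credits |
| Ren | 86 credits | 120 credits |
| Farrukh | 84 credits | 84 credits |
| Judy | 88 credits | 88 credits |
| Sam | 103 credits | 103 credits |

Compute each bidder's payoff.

Sorted high to low: Ren 120 credits > Sam 103 credits > Vera 101 credits > Judy 88 credits > Farrukh 84 credits > Jonah 12 credits.
Ren has the top bid and wins; the price is the second-highest bid, 103 credits.
Ren's payoff = 86 credits − 103 credits = -17 credits. All other bidders lose, so their payoff is 0.

Vera 0 credits, Jonah 0 credits, Ren -17 credits, Farrukh 0 credits, Judy 0 credits, Sam 0 credits.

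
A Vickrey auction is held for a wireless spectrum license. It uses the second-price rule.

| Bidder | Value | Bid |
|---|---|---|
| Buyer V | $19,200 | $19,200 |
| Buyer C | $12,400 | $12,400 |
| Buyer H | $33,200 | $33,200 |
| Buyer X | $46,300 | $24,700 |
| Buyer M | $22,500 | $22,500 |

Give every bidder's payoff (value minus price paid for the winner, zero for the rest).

Ordered from highest: Buyer H $33,200; Buyer X $24,700; Buyer M $22,500; Buyer V $19,200; Buyer C $12,400.
Buyer H has the top bid and wins; the price is the second-highest bid, $24,700.
Buyer H's payoff = $33,200 − $24,700 = $8,500. All other bidders lose, so their payoff is 0.

Payoffs: Buyer V $0, Buyer C $0, Buyer H $8,500, Buyer X $0, Buyer M $0.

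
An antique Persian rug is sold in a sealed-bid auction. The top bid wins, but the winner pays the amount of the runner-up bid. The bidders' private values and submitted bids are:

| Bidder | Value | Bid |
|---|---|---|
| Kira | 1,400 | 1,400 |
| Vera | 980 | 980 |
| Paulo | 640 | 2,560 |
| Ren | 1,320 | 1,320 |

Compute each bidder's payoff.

Bids in descending order: Paulo 2,560, then Kira 1,400, then Ren 1,320, then Vera 980.
Paulo has the top bid and wins; the price is the second-highest bid, 1,400.
Paulo's payoff = 640 − 1,400 = -760. All other bidders lose, so their payoff is 0.

Payoffs: Kira 0, Vera 0, Paulo -760, Ren 0.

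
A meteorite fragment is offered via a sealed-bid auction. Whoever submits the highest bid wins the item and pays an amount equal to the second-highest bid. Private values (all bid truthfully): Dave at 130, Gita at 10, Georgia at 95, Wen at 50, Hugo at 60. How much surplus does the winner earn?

Bids in descending order: Dave 130; Georgia 95; Hugo 60; Wen 50; Gita 10.
Dave wins with the top bid and pays the second-highest, 95.
Surplus = 130 − 95 = 35.

Winner's surplus: 35.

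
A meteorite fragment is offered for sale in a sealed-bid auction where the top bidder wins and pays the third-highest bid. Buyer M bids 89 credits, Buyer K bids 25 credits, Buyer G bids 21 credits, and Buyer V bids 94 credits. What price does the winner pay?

Bids in descending order: Buyer V 94 credits > Buyer M 89 credits > Buyer K 25 credits > Buyer G 21 credits.
Buyer V is the highest bidder, so Buyer V wins.
Under the third-price rule, the price is the third-highest bid: 25 credits.

The winner pays 25 credits.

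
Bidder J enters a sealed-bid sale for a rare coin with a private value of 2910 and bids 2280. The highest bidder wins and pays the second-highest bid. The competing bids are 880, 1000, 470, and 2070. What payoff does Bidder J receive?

Highest competing bid: 2070.
Bidder J's bid 2280 is the highest overall, so Bidder J wins and pays the second-highest bid, 2070.
Payoff = value − price = 2910 − 2070 = 840.

Bidder J's payoff: 840.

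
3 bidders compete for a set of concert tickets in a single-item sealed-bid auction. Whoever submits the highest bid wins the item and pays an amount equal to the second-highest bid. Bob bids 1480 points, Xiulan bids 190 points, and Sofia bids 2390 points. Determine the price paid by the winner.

Ordered from highest: Sofia 2390 points > Bob 1480 points > Xiulan 190 points.
Sofia has the highest bid, so Sofia wins.
The second-highest bid is 1480 points, so that is what Sofia pays.

The winner pays 1480 points.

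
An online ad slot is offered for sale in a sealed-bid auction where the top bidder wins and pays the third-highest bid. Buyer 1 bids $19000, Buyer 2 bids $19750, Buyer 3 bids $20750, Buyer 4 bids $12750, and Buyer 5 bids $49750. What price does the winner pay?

Sorted high to low: Buyer 5 $49750 > Buyer 3 $20750 > Buyer 2 $19750 > Buyer 1 $19000 > Buyer 4 $12750.
Buyer 5 is the highest bidder, so Buyer 5 wins.
Under the third-price rule, the price is the third-highest bid: $19750.

Price paid: $19750.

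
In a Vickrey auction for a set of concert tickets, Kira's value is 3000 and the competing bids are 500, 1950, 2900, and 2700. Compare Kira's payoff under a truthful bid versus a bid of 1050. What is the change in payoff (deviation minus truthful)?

Change in payoff: -100.

The highest competing bid is 2900.
Bidding truthfully at 3000: Kira has the top bid, wins, and pays the second-highest bid 2900. Payoff = 3000 − 2900 = 100.
Bidding 1050: the top bid is 2900 (a rival), so Kira loses. Payoff = 0.
Change = 0 − 100 = -100.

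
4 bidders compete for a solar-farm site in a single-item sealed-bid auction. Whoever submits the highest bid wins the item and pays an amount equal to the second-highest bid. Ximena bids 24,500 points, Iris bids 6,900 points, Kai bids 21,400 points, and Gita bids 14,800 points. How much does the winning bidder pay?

Ordered from highest: Ximena 24,500 points > Kai 21,400 points > Gita 14,800 points > Iris 6,900 points.
Ximena has the highest bid, so Ximena wins.
The second-highest bid is 21,400 points, so that is what Ximena pays.

21,400 points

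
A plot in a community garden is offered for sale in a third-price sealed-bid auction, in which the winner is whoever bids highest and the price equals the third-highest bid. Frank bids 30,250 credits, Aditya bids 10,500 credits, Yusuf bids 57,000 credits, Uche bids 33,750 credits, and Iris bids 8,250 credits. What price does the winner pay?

Bids in descending order: Yusuf 57,000 credits, then Uche 33,750 credits, then Frank 30,250 credits, then Aditya 10,500 credits, then Iris 8,250 credits.
Yusuf is the highest bidder, so Yusuf wins.
Under the third-price rule, the price is the third-highest bid: 30,250 credits.

The winner pays 30,250 credits.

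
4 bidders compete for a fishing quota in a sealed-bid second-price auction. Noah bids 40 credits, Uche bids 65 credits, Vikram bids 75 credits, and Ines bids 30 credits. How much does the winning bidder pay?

Price paid: 65 credits.

Sorted high to low: Vikram 75 credits; Uche 65 credits; Noah 40 credits; Ines 30 credits.
Vikram has the highest bid, so Vikram wins.
The second-highest bid is 65 credits, so that is what Vikram pays.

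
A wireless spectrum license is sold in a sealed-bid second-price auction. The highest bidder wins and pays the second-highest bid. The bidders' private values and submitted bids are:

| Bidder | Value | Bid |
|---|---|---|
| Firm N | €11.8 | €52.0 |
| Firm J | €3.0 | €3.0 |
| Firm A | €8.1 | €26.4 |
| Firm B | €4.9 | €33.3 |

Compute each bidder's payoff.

Bids in descending order: Firm N €52.0; Firm B €33.3; Firm A €26.4; Firm J €3.0.
Firm N has the top bid and wins; the price is the second-highest bid, €33.3.
Firm N's payoff = €11.8 − €33.3 = -€21.5. All other bidders lose, so their payoff is 0.

Firm N -€21.5, Firm J €0.0, Firm A €0.0, Firm B €0.0.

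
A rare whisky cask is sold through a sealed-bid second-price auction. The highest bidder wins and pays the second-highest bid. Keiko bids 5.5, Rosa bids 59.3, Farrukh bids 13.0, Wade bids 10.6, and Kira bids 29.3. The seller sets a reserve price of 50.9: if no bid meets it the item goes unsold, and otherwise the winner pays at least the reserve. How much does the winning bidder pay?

50.9

Bids in descending order: Rosa 59.3 > Kira 29.3 > Farrukh 13.0 > Wade 10.6 > Keiko 5.5.
Rosa has the highest bid, so Rosa wins.
The second-highest bid is 29.3, but the reserve 50.9 is higher, so the price is the reserve.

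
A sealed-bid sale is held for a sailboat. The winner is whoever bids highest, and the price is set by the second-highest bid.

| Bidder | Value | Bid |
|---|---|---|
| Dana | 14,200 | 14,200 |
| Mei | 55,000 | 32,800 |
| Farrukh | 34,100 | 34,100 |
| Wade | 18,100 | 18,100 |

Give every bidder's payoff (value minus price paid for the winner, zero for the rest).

Dana 0, Mei 0, Farrukh 1,300, Wade 0.

Sorted high to low: Farrukh 34,100, then Mei 32,800, then Wade 18,100, then Dana 14,200.
Farrukh has the top bid and wins; the price is the second-highest bid, 32,800.
Farrukh's payoff = 34,100 − 32,800 = 1,300. All other bidders lose, so their payoff is 0.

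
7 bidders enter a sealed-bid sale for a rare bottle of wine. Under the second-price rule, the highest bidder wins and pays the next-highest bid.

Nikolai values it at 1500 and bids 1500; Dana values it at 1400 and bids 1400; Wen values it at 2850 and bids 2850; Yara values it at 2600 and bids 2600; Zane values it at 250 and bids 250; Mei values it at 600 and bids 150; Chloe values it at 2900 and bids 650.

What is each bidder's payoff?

Payoffs: Nikolai 0, Dana 0, Wen 250, Yara 0, Zane 0, Mei 0, Chloe 0.

Ordered from highest: Wen 2850 > Yara 2600 > Nikolai 1500 > Dana 1400 > Chloe 650 > Zane 250 > Mei 150.
Wen has the top bid and wins; the price is the second-highest bid, 2600.
Wen's payoff = 2850 − 2600 = 250. All other bidders lose, so their payoff is 0.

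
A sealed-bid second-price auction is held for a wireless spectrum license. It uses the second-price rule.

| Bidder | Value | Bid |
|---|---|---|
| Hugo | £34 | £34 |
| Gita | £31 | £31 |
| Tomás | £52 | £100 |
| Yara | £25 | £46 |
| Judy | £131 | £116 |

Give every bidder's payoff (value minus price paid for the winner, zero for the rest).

Bids in descending order: Judy £116, then Tomás £100, then Yara £46, then Hugo £34, then Gita £31.
Judy has the top bid and wins; the price is the second-highest bid, £100.
Judy's payoff = £131 − £100 = £31. All other bidders lose, so their payoff is 0.

Payoffs: Hugo £0, Gita £0, Tomás £0, Yara £0, Judy £31.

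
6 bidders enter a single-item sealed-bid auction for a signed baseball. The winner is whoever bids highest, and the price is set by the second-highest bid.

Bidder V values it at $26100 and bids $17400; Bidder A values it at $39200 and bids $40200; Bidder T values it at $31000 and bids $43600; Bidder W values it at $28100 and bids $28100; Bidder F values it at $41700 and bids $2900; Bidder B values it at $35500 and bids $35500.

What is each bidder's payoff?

Payoffs: Bidder V $0, Bidder A $0, Bidder T -$9200, Bidder W $0, Bidder F $0, Bidder B $0.

Sorted high to low: Bidder T $43600, then Bidder A $40200, then Bidder B $35500, then Bidder W $28100, then Bidder V $17400, then Bidder F $2900.
Bidder T has the top bid and wins; the price is the second-highest bid, $40200.
Bidder T's payoff = $31000 − $40200 = -$9200. All other bidders lose, so their payoff is 0.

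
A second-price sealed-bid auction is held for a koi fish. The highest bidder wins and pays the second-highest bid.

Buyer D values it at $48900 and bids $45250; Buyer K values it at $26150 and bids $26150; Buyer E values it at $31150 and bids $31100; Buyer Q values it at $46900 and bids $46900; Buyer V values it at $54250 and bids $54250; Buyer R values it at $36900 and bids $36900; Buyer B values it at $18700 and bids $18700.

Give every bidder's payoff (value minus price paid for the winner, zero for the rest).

Ranking the bids: Buyer V $54250, then Buyer Q $46900, then Buyer D $45250, then Buyer R $36900, then Buyer E $31100, then Buyer K $26150, then Buyer B $18700.
Buyer V has the top bid and wins; the price is the second-highest bid, $46900.
Buyer V's payoff = $54250 − $46900 = $7350. All other bidders lose, so their payoff is 0.

Payoffs: Buyer D $0, Buyer K $0, Buyer E $0, Buyer Q $0, Buyer V $7350, Buyer R $0, Buyer B $0.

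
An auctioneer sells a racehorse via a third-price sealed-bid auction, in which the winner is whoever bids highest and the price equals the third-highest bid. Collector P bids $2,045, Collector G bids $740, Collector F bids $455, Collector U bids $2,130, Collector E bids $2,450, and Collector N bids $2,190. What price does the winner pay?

The winner pays $2,130.

Ranking the bids: Collector E $2,450 > Collector N $2,190 > Collector U $2,130 > Collector P $2,045 > Collector G $740 > Collector F $455.
Collector E is the highest bidder, so Collector E wins.
Under the third-price rule, the price is the third-highest bid: $2,130.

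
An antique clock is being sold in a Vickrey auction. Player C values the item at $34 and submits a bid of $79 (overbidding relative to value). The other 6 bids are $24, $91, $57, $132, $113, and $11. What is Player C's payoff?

Highest competing bid: $132.
Player C's bid $79 is not the highest, so Player C loses, pays nothing, and earns zero payoff.

Player C's payoff: $0.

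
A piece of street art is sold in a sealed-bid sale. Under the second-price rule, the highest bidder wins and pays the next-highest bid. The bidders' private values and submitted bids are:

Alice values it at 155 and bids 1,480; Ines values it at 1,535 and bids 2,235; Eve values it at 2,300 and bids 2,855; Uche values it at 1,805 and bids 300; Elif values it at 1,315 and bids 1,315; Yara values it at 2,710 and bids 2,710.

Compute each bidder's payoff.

Alice 0, Ines 0, Eve -410, Uche 0, Elif 0, Yara 0.

Ranking the bids: Eve 2,855 > Yara 2,710 > Ines 2,235 > Alice 1,480 > Elif 1,315 > Uche 300.
Eve has the top bid and wins; the price is the second-highest bid, 2,710.
Eve's payoff = 2,300 − 2,710 = -410. All other bidders lose, so their payoff is 0.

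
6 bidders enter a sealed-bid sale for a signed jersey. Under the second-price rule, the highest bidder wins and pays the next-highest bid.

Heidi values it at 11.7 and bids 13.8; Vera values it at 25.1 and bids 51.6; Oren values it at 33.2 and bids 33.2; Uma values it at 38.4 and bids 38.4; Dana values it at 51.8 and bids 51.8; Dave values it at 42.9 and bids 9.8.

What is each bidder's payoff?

Ordered from highest: Dana 51.8, then Vera 51.6, then Uma 38.4, then Oren 33.2, then Heidi 13.8, then Dave 9.8.
Dana has the top bid and wins; the price is the second-highest bid, 51.6.
Dana's payoff = 51.8 − 51.6 = 0.2. All other bidders lose, so their payoff is 0.

Payoffs: Heidi 0.0, Vera 0.0, Oren 0.0, Uma 0.0, Dana 0.2, Dave 0.0.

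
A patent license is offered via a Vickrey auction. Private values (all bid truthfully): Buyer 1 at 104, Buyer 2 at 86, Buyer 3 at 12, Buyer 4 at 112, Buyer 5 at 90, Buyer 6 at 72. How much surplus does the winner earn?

Surplus = 8.

Ranking the bids: Buyer 4 112; Buyer 1 104; Buyer 5 90; Buyer 2 86; Buyer 6 72; Buyer 3 12.
Buyer 4 wins with the top bid and pays the second-highest, 104.
Surplus = 112 − 104 = 8.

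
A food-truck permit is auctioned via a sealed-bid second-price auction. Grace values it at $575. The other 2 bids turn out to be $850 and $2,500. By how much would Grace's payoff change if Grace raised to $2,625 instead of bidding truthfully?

Payoff change: -$1,925.

The highest competing bid is $2,500.
Bidding truthfully at $575: the top bid is $2,500 (a rival), so Grace loses. Payoff = $0.
Bidding $2,625: Grace has the top bid, wins, and pays the second-highest bid $2,500. Payoff = $575 − $2,500 = -$1,925.
Change = -$1,925 − $0 = -$1,925.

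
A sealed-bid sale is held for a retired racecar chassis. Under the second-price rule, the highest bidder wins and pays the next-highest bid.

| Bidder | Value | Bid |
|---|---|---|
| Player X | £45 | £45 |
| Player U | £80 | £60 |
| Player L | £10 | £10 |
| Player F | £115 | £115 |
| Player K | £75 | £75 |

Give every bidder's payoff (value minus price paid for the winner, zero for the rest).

Payoffs: Player X £0, Player U £0, Player L £0, Player F £40, Player K £0.

Sorted high to low: Player F £115; Player K £75; Player U £60; Player X £45; Player L £10.
Player F has the top bid and wins; the price is the second-highest bid, £75.
Player F's payoff = £115 − £75 = £40. All other bidders lose, so their payoff is 0.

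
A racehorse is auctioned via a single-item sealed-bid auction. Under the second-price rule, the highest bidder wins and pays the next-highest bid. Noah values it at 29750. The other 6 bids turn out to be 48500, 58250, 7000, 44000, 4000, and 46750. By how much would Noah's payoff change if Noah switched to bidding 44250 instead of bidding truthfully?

The highest competing bid is 58250.
Bidding truthfully at 29750: the top bid is 58250 (a rival), so Noah loses. Payoff = 0.
Bidding 44250: the top bid is 58250 (a rival), so Noah loses. Payoff = 0.
Change = 0 − 0 = 0.

0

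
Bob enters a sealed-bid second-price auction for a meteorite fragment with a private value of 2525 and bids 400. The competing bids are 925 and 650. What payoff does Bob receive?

0

Highest competing bid: 925.
Bob's bid 400 is not the highest, so Bob loses, pays nothing, and earns zero payoff.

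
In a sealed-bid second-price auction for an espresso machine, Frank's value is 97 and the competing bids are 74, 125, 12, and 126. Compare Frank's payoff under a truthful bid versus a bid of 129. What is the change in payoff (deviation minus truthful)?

Change in payoff: -29.

The highest competing bid is 126.
Bidding truthfully at 97: the top bid is 126 (a rival), so Frank loses. Payoff = 0.
Bidding 129: Frank has the top bid, wins, and pays the second-highest bid 126. Payoff = 97 − 126 = -29.
Change = -29 − 0 = -29.
Deviating from a truthful bid can only lose payoff in a second-price auction — never gain.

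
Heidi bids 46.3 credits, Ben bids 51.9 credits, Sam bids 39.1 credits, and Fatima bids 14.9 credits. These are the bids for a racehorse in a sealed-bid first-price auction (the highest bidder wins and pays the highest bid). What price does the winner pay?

51.9 credits

Ranking the bids: Ben 51.9 credits, then Heidi 46.3 credits, then Sam 39.1 credits, then Fatima 14.9 credits.
Ben is the highest bidder, so Ben wins.
Under the first-price rule, the price is the highest bid: 51.9 credits.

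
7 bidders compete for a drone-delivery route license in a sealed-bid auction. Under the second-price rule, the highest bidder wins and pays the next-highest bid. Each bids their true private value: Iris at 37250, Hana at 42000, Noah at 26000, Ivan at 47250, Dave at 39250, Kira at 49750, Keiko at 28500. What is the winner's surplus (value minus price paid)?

Ordered from highest: Kira 49750, then Ivan 47250, then Hana 42000, then Dave 39250, then Iris 37250, then Keiko 28500, then Noah 26000.
Kira wins with the top bid and pays the second-highest, 47250.
Surplus = 49750 − 47250 = 2500.

2500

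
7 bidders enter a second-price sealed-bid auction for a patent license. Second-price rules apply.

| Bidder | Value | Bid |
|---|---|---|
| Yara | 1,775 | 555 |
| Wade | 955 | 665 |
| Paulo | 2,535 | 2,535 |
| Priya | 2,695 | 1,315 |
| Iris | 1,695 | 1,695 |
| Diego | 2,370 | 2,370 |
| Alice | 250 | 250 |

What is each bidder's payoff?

Sorted high to low: Paulo 2,535; Diego 2,370; Iris 1,695; Priya 1,315; Wade 665; Yara 555; Alice 250.
Paulo has the top bid and wins; the price is the second-highest bid, 2,370.
Paulo's payoff = 2,535 − 2,370 = 165. All other bidders lose, so their payoff is 0.

Payoffs: Yara 0, Wade 0, Paulo 165, Priya 0, Iris 0, Diego 0, Alice 0.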